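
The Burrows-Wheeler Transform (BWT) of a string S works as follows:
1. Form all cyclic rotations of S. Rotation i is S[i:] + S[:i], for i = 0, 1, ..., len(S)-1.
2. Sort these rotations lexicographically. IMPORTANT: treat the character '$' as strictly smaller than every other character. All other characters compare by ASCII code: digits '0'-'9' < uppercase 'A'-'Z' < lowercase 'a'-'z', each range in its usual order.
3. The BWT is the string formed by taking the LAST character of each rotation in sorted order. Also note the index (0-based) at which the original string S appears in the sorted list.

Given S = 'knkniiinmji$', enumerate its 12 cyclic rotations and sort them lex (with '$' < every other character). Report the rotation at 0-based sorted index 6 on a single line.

All 12 rotations (rotation i = S[i:]+S[:i]):
  rot[0] = knkniiinmji$
  rot[1] = nkniiinmji$k
  rot[2] = kniiinmji$kn
  rot[3] = niiinmji$knk
  rot[4] = iiinmji$knkn
  rot[5] = iinmji$knkni
  rot[6] = inmji$knknii
  rot[7] = nmji$knkniii
  rot[8] = mji$knkniiin
  rot[9] = ji$knkniiinm
  rot[10] = i$knkniiinmj
  rot[11] = $knkniiinmji
Sorted (with $ < everything):
  sorted[0] = $knkniiinmji
  sorted[1] = i$knkniiinmj
  sorted[2] = iiinmji$knkn
  sorted[3] = iinmji$knkni
  sorted[4] = inmji$knknii
  sorted[5] = ji$knkniiinm
  sorted[6] = kniiinmji$kn
  sorted[7] = knkniiinmji$
  sorted[8] = mji$knkniiin
  sorted[9] = niiinmji$knk
  sorted[10] = nkniiinmji$k
  sorted[11] = nmji$knkniii
sorted[6] = kniiinmji$kn

Answer: kniiinmji$kn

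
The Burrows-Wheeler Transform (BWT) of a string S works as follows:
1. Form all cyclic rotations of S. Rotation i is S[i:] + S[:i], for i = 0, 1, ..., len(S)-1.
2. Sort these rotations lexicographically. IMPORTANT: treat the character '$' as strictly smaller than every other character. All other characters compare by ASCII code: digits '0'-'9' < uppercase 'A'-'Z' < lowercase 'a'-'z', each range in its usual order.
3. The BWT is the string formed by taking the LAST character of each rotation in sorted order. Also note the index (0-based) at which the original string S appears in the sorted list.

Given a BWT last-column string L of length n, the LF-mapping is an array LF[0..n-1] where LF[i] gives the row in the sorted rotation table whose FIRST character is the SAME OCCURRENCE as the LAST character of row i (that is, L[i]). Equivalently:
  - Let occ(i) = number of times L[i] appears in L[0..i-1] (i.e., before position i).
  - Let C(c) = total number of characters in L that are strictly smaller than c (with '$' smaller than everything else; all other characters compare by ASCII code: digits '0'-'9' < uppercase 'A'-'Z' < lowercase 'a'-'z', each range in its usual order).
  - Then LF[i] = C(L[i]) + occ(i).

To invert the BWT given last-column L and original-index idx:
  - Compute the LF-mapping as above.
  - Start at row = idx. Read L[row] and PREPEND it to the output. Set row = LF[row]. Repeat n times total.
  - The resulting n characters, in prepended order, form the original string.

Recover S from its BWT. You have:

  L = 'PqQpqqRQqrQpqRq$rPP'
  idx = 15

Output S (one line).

LF mapping: 1 11 4 9 12 13 7 5 14 17 6 10 15 8 16 0 18 2 3
Walk LF starting at row 15, prepending L[row]:
  step 1: row=15, L[15]='$', prepend. Next row=LF[15]=0
  step 2: row=0, L[0]='P', prepend. Next row=LF[0]=1
  step 3: row=1, L[1]='q', prepend. Next row=LF[1]=11
  step 4: row=11, L[11]='p', prepend. Next row=LF[11]=10
  step 5: row=10, L[10]='Q', prepend. Next row=LF[10]=6
  step 6: row=6, L[6]='R', prepend. Next row=LF[6]=7
  step 7: row=7, L[7]='Q', prepend. Next row=LF[7]=5
  step 8: row=5, L[5]='q', prepend. Next row=LF[5]=13
  step 9: row=13, L[13]='R', prepend. Next row=LF[13]=8
  step 10: row=8, L[8]='q', prepend. Next row=LF[8]=14
  step 11: row=14, L[14]='q', prepend. Next row=LF[14]=16
  step 12: row=16, L[16]='r', prepend. Next row=LF[16]=18
  step 13: row=18, L[18]='P', prepend. Next row=LF[18]=3
  step 14: row=3, L[3]='p', prepend. Next row=LF[3]=9
  step 15: row=9, L[9]='r', prepend. Next row=LF[9]=17
  step 16: row=17, L[17]='P', prepend. Next row=LF[17]=2
  step 17: row=2, L[2]='Q', prepend. Next row=LF[2]=4
  step 18: row=4, L[4]='q', prepend. Next row=LF[4]=12
  step 19: row=12, L[12]='q', prepend. Next row=LF[12]=15
Reversed output: qqQPrpPrqqRqQRQpqP$

Answer: qqQPrpPrqqRqQRQpqP$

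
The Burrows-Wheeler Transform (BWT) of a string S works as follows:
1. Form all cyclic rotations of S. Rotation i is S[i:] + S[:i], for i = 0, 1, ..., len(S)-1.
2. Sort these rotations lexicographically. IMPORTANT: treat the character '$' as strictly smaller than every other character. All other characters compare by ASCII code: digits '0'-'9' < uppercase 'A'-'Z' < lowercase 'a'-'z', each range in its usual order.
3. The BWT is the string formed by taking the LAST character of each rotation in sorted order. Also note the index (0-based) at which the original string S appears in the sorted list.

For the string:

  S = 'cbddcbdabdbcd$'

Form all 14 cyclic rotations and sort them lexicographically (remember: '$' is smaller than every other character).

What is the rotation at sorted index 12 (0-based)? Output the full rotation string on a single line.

Answer: dcbdabdbcd$cbd

Derivation:
All 14 rotations (rotation i = S[i:]+S[:i]):
  rot[0] = cbddcbdabdbcd$
  rot[1] = bddcbdabdbcd$c
  rot[2] = ddcbdabdbcd$cb
  rot[3] = dcbdabdbcd$cbd
  rot[4] = cbdabdbcd$cbdd
  rot[5] = bdabdbcd$cbddc
  rot[6] = dabdbcd$cbddcb
  rot[7] = abdbcd$cbddcbd
  rot[8] = bdbcd$cbddcbda
  rot[9] = dbcd$cbddcbdab
  rot[10] = bcd$cbddcbdabd
  rot[11] = cd$cbddcbdabdb
  rot[12] = d$cbddcbdabdbc
  rot[13] = $cbddcbdabdbcd
Sorted (with $ < everything):
  sorted[0] = $cbddcbdabdbcd
  sorted[1] = abdbcd$cbddcbd
  sorted[2] = bcd$cbddcbdabd
  sorted[3] = bdabdbcd$cbddc
  sorted[4] = bdbcd$cbddcbda
  sorted[5] = bddcbdabdbcd$c
  sorted[6] = cbdabdbcd$cbdd
  sorted[7] = cbddcbdabdbcd$
  sorted[8] = cd$cbddcbdabdb
  sorted[9] = d$cbddcbdabdbc
  sorted[10] = dabdbcd$cbddcb
  sorted[11] = dbcd$cbddcbdab
  sorted[12] = dcbdabdbcd$cbd
  sorted[13] = ddcbdabdbcd$cb
sorted[12] = dcbdabdbcd$cbd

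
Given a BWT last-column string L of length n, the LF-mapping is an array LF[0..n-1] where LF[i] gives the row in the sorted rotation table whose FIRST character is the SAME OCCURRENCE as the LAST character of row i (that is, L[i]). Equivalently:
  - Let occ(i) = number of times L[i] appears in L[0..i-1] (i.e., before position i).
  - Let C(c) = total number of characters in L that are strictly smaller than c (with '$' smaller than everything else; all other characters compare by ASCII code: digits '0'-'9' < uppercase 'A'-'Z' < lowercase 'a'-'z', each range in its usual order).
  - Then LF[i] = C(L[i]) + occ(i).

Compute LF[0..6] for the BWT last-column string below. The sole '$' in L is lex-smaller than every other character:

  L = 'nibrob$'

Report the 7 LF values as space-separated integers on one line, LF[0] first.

Answer: 4 3 1 6 5 2 0

Derivation:
Char counts: '$':1, 'b':2, 'i':1, 'n':1, 'o':1, 'r':1
C (first-col start): C('$')=0, C('b')=1, C('i')=3, C('n')=4, C('o')=5, C('r')=6
L[0]='n': occ=0, LF[0]=C('n')+0=4+0=4
L[1]='i': occ=0, LF[1]=C('i')+0=3+0=3
L[2]='b': occ=0, LF[2]=C('b')+0=1+0=1
L[3]='r': occ=0, LF[3]=C('r')+0=6+0=6
L[4]='o': occ=0, LF[4]=C('o')+0=5+0=5
L[5]='b': occ=1, LF[5]=C('b')+1=1+1=2
L[6]='$': occ=0, LF[6]=C('$')+0=0+0=0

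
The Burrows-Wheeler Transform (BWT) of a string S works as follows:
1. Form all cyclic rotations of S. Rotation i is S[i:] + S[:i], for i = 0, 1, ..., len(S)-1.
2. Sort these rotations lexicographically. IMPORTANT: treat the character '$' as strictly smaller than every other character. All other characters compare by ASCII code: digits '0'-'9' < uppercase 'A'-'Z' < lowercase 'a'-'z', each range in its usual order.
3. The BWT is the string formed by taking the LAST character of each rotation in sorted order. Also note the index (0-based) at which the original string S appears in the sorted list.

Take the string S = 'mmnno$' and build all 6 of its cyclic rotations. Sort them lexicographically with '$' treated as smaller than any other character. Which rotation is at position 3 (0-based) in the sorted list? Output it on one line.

All 6 rotations (rotation i = S[i:]+S[:i]):
  rot[0] = mmnno$
  rot[1] = mnno$m
  rot[2] = nno$mm
  rot[3] = no$mmn
  rot[4] = o$mmnn
  rot[5] = $mmnno
Sorted (with $ < everything):
  sorted[0] = $mmnno
  sorted[1] = mmnno$
  sorted[2] = mnno$m
  sorted[3] = nno$mm
  sorted[4] = no$mmn
  sorted[5] = o$mmnn
sorted[3] = nno$mm

Answer: nno$mm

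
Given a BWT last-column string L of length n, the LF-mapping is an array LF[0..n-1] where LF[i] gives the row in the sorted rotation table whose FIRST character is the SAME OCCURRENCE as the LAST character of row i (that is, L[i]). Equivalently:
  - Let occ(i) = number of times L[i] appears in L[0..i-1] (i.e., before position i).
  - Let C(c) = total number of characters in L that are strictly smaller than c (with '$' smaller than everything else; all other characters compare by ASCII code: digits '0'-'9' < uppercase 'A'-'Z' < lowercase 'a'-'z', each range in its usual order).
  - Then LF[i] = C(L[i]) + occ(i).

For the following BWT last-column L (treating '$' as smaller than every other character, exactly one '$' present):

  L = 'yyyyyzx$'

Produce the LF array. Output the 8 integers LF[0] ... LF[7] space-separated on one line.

Char counts: '$':1, 'x':1, 'y':5, 'z':1
C (first-col start): C('$')=0, C('x')=1, C('y')=2, C('z')=7
L[0]='y': occ=0, LF[0]=C('y')+0=2+0=2
L[1]='y': occ=1, LF[1]=C('y')+1=2+1=3
L[2]='y': occ=2, LF[2]=C('y')+2=2+2=4
L[3]='y': occ=3, LF[3]=C('y')+3=2+3=5
L[4]='y': occ=4, LF[4]=C('y')+4=2+4=6
L[5]='z': occ=0, LF[5]=C('z')+0=7+0=7
L[6]='x': occ=0, LF[6]=C('x')+0=1+0=1
L[7]='$': occ=0, LF[7]=C('$')+0=0+0=0

Answer: 2 3 4 5 6 7 1 0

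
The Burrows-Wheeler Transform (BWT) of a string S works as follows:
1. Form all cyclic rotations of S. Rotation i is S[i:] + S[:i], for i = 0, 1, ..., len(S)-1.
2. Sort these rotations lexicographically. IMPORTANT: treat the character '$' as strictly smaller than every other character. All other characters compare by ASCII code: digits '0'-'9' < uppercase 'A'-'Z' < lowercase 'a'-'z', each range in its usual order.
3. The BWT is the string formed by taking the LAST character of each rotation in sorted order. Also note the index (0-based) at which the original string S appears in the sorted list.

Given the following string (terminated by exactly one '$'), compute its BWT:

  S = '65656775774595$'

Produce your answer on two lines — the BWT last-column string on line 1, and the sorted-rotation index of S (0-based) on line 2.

Answer: 5796674$5577565
7

Derivation:
All 15 rotations (rotation i = S[i:]+S[:i]):
  rot[0] = 65656775774595$
  rot[1] = 5656775774595$6
  rot[2] = 656775774595$65
  rot[3] = 56775774595$656
  rot[4] = 6775774595$6565
  rot[5] = 775774595$65656
  rot[6] = 75774595$656567
  rot[7] = 5774595$6565677
  rot[8] = 774595$65656775
  rot[9] = 74595$656567757
  rot[10] = 4595$6565677577
  rot[11] = 595$65656775774
  rot[12] = 95$656567757745
  rot[13] = 5$6565677577459
  rot[14] = $65656775774595
Sorted (with $ < everything):
  sorted[0] = $65656775774595  (last char: '5')
  sorted[1] = 4595$6565677577  (last char: '7')
  sorted[2] = 5$6565677577459  (last char: '9')
  sorted[3] = 5656775774595$6  (last char: '6')
  sorted[4] = 56775774595$656  (last char: '6')
  sorted[5] = 5774595$6565677  (last char: '7')
  sorted[6] = 595$65656775774  (last char: '4')
  sorted[7] = 65656775774595$  (last char: '$')
  sorted[8] = 656775774595$65  (last char: '5')
  sorted[9] = 6775774595$6565  (last char: '5')
  sorted[10] = 74595$656567757  (last char: '7')
  sorted[11] = 75774595$656567  (last char: '7')
  sorted[12] = 774595$65656775  (last char: '5')
  sorted[13] = 775774595$65656  (last char: '6')
  sorted[14] = 95$656567757745  (last char: '5')
Last column: 5796674$5577565
Original string S is at sorted index 7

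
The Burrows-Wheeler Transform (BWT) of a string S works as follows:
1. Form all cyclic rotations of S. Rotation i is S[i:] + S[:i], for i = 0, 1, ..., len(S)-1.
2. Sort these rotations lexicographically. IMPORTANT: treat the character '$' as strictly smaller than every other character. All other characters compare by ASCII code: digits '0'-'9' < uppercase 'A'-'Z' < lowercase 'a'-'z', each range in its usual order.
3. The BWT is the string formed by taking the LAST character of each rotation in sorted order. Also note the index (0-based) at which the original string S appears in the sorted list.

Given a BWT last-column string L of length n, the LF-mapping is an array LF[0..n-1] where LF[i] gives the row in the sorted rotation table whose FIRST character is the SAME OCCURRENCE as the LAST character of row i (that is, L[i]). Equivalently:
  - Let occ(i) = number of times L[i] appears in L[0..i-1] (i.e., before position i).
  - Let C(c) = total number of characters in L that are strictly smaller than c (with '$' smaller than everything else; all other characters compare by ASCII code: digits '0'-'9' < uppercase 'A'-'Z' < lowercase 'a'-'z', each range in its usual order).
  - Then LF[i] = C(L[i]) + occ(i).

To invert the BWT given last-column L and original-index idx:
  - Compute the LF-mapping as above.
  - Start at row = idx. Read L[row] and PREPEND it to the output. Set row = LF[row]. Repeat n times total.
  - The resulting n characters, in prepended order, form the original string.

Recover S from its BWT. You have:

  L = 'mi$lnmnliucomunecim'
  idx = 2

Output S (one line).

Answer: communicmillennium$

Derivation:
LF mapping: 9 4 0 7 13 10 14 8 5 17 1 16 11 18 15 3 2 6 12
Walk LF starting at row 2, prepending L[row]:
  step 1: row=2, L[2]='$', prepend. Next row=LF[2]=0
  step 2: row=0, L[0]='m', prepend. Next row=LF[0]=9
  step 3: row=9, L[9]='u', prepend. Next row=LF[9]=17
  step 4: row=17, L[17]='i', prepend. Next row=LF[17]=6
  step 5: row=6, L[6]='n', prepend. Next row=LF[6]=14
  step 6: row=14, L[14]='n', prepend. Next row=LF[14]=15
  step 7: row=15, L[15]='e', prepend. Next row=LF[15]=3
  step 8: row=3, L[3]='l', prepend. Next row=LF[3]=7
  step 9: row=7, L[7]='l', prepend. Next row=LF[7]=8
  step 10: row=8, L[8]='i', prepend. Next row=LF[8]=5
  step 11: row=5, L[5]='m', prepend. Next row=LF[5]=10
  step 12: row=10, L[10]='c', prepend. Next row=LF[10]=1
  step 13: row=1, L[1]='i', prepend. Next row=LF[1]=4
  step 14: row=4, L[4]='n', prepend. Next row=LF[4]=13
  step 15: row=13, L[13]='u', prepend. Next row=LF[13]=18
  step 16: row=18, L[18]='m', prepend. Next row=LF[18]=12
  step 17: row=12, L[12]='m', prepend. Next row=LF[12]=11
  step 18: row=11, L[11]='o', prepend. Next row=LF[11]=16
  step 19: row=16, L[16]='c', prepend. Next row=LF[16]=2
Reversed output: communicmillennium$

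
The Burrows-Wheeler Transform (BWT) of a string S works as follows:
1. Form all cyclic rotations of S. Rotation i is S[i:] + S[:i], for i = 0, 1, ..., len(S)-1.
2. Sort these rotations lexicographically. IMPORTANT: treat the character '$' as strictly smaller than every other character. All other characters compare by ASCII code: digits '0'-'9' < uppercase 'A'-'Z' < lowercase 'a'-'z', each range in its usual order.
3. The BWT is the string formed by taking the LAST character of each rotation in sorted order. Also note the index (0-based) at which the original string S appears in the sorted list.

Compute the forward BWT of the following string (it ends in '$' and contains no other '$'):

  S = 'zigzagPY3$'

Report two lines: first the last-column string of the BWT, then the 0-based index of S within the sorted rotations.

All 10 rotations (rotation i = S[i:]+S[:i]):
  rot[0] = zigzagPY3$
  rot[1] = igzagPY3$z
  rot[2] = gzagPY3$zi
  rot[3] = zagPY3$zig
  rot[4] = agPY3$zigz
  rot[5] = gPY3$zigza
  rot[6] = PY3$zigzag
  rot[7] = Y3$zigzagP
  rot[8] = 3$zigzagPY
  rot[9] = $zigzagPY3
Sorted (with $ < everything):
  sorted[0] = $zigzagPY3  (last char: '3')
  sorted[1] = 3$zigzagPY  (last char: 'Y')
  sorted[2] = PY3$zigzag  (last char: 'g')
  sorted[3] = Y3$zigzagP  (last char: 'P')
  sorted[4] = agPY3$zigz  (last char: 'z')
  sorted[5] = gPY3$zigza  (last char: 'a')
  sorted[6] = gzagPY3$zi  (last char: 'i')
  sorted[7] = igzagPY3$z  (last char: 'z')
  sorted[8] = zagPY3$zig  (last char: 'g')
  sorted[9] = zigzagPY3$  (last char: '$')
Last column: 3YgPzaizg$
Original string S is at sorted index 9

Answer: 3YgPzaizg$
9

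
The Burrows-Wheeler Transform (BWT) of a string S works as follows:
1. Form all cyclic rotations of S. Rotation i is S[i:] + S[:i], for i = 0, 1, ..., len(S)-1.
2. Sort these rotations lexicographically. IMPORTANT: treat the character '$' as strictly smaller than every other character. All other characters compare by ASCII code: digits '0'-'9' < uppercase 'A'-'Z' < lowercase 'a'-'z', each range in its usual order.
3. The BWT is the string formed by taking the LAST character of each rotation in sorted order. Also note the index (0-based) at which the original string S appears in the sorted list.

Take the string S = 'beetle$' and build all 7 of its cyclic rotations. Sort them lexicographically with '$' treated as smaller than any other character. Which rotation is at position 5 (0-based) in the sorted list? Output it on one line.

Answer: le$beet

Derivation:
All 7 rotations (rotation i = S[i:]+S[:i]):
  rot[0] = beetle$
  rot[1] = eetle$b
  rot[2] = etle$be
  rot[3] = tle$bee
  rot[4] = le$beet
  rot[5] = e$beetl
  rot[6] = $beetle
Sorted (with $ < everything):
  sorted[0] = $beetle
  sorted[1] = beetle$
  sorted[2] = e$beetl
  sorted[3] = eetle$b
  sorted[4] = etle$be
  sorted[5] = le$beet
  sorted[6] = tle$bee
sorted[5] = le$beet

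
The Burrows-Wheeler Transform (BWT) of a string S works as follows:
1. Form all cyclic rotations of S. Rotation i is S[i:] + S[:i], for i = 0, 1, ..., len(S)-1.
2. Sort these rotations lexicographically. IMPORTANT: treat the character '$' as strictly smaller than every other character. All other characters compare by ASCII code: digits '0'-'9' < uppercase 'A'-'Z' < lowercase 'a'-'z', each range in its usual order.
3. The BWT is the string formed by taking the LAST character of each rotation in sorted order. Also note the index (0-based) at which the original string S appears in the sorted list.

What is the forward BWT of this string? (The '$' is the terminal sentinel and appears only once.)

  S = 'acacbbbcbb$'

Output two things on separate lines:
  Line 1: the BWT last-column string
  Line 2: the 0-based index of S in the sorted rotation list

Answer: b$cbccbbaba
1

Derivation:
All 11 rotations (rotation i = S[i:]+S[:i]):
  rot[0] = acacbbbcbb$
  rot[1] = cacbbbcbb$a
  rot[2] = acbbbcbb$ac
  rot[3] = cbbbcbb$aca
  rot[4] = bbbcbb$acac
  rot[5] = bbcbb$acacb
  rot[6] = bcbb$acacbb
  rot[7] = cbb$acacbbb
  rot[8] = bb$acacbbbc
  rot[9] = b$acacbbbcb
  rot[10] = $acacbbbcbb
Sorted (with $ < everything):
  sorted[0] = $acacbbbcbb  (last char: 'b')
  sorted[1] = acacbbbcbb$  (last char: '$')
  sorted[2] = acbbbcbb$ac  (last char: 'c')
  sorted[3] = b$acacbbbcb  (last char: 'b')
  sorted[4] = bb$acacbbbc  (last char: 'c')
  sorted[5] = bbbcbb$acac  (last char: 'c')
  sorted[6] = bbcbb$acacb  (last char: 'b')
  sorted[7] = bcbb$acacbb  (last char: 'b')
  sorted[8] = cacbbbcbb$a  (last char: 'a')
  sorted[9] = cbb$acacbbb  (last char: 'b')
  sorted[10] = cbbbcbb$aca  (last char: 'a')
Last column: b$cbccbbaba
Original string S is at sorted index 1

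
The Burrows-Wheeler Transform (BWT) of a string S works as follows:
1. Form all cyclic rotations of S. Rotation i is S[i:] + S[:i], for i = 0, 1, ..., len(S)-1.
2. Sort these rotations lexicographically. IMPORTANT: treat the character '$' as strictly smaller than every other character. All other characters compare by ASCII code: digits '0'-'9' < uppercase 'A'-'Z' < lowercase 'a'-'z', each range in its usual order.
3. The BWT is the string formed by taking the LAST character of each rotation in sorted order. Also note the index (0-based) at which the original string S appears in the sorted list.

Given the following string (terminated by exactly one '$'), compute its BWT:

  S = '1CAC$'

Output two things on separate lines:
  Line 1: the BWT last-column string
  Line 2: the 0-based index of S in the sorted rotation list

Answer: C$CA1
1

Derivation:
All 5 rotations (rotation i = S[i:]+S[:i]):
  rot[0] = 1CAC$
  rot[1] = CAC$1
  rot[2] = AC$1C
  rot[3] = C$1CA
  rot[4] = $1CAC
Sorted (with $ < everything):
  sorted[0] = $1CAC  (last char: 'C')
  sorted[1] = 1CAC$  (last char: '$')
  sorted[2] = AC$1C  (last char: 'C')
  sorted[3] = C$1CA  (last char: 'A')
  sorted[4] = CAC$1  (last char: '1')
Last column: C$CA1
Original string S is at sorted index 1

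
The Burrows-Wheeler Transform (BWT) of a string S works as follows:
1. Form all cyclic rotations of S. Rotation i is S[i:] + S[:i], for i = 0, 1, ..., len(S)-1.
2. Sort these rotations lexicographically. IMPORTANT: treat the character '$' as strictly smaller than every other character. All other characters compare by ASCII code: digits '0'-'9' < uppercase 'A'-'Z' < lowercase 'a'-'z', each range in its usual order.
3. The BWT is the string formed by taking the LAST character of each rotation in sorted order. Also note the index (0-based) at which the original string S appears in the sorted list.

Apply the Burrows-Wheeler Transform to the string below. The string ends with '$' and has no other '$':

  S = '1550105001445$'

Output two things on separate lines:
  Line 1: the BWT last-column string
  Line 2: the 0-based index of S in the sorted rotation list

Answer: 5550100$144051
7

Derivation:
All 14 rotations (rotation i = S[i:]+S[:i]):
  rot[0] = 1550105001445$
  rot[1] = 550105001445$1
  rot[2] = 50105001445$15
  rot[3] = 0105001445$155
  rot[4] = 105001445$1550
  rot[5] = 05001445$15501
  rot[6] = 5001445$155010
  rot[7] = 001445$1550105
  rot[8] = 01445$15501050
  rot[9] = 1445$155010500
  rot[10] = 445$1550105001
  rot[11] = 45$15501050014
  rot[12] = 5$155010500144
  rot[13] = $1550105001445
Sorted (with $ < everything):
  sorted[0] = $1550105001445  (last char: '5')
  sorted[1] = 001445$1550105  (last char: '5')
  sorted[2] = 0105001445$155  (last char: '5')
  sorted[3] = 01445$15501050  (last char: '0')
  sorted[4] = 05001445$15501  (last char: '1')
  sorted[5] = 105001445$1550  (last char: '0')
  sorted[6] = 1445$155010500  (last char: '0')
  sorted[7] = 1550105001445$  (last char: '$')
  sorted[8] = 445$1550105001  (last char: '1')
  sorted[9] = 45$15501050014  (last char: '4')
  sorted[10] = 5$155010500144  (last char: '4')
  sorted[11] = 5001445$155010  (last char: '0')
  sorted[12] = 50105001445$15  (last char: '5')
  sorted[13] = 550105001445$1  (last char: '1')
Last column: 5550100$144051
Original string S is at sorted index 7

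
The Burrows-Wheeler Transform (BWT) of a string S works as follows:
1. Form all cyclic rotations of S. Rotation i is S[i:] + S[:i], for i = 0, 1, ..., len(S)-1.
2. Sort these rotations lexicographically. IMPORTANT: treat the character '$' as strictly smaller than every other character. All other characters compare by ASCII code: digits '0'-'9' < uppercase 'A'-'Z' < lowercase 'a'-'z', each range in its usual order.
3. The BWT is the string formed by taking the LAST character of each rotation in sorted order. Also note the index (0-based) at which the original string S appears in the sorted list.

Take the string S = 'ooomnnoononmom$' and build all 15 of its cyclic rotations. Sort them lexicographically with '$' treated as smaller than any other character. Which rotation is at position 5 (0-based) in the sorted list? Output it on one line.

All 15 rotations (rotation i = S[i:]+S[:i]):
  rot[0] = ooomnnoononmom$
  rot[1] = oomnnoononmom$o
  rot[2] = omnnoononmom$oo
  rot[3] = mnnoononmom$ooo
  rot[4] = nnoononmom$ooom
  rot[5] = noononmom$ooomn
  rot[6] = oononmom$ooomnn
  rot[7] = ononmom$ooomnno
  rot[8] = nonmom$ooomnnoo
  rot[9] = onmom$ooomnnoon
  rot[10] = nmom$ooomnnoono
  rot[11] = mom$ooomnnoonon
  rot[12] = om$ooomnnoononm
  rot[13] = m$ooomnnoononmo
  rot[14] = $ooomnnoononmom
Sorted (with $ < everything):
  sorted[0] = $ooomnnoononmom
  sorted[1] = m$ooomnnoononmo
  sorted[2] = mnnoononmom$ooo
  sorted[3] = mom$ooomnnoonon
  sorted[4] = nmom$ooomnnoono
  sorted[5] = nnoononmom$ooom
  sorted[6] = nonmom$ooomnnoo
  sorted[7] = noononmom$ooomn
  sorted[8] = om$ooomnnoononm
  sorted[9] = omnnoononmom$oo
  sorted[10] = onmom$ooomnnoon
  sorted[11] = ononmom$ooomnno
  sorted[12] = oomnnoononmom$o
  sorted[13] = oononmom$ooomnn
  sorted[14] = ooomnnoononmom$
sorted[5] = nnoononmom$ooom

Answer: nnoononmom$ooom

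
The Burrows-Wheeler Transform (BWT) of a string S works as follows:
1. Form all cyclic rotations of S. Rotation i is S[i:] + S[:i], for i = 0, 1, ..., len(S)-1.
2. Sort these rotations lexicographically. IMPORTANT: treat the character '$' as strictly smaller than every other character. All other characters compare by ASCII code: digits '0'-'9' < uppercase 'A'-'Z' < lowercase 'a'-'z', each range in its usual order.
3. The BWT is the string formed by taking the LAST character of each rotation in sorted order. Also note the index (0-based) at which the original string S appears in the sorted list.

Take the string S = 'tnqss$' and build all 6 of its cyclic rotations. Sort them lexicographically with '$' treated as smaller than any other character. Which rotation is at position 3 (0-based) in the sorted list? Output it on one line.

All 6 rotations (rotation i = S[i:]+S[:i]):
  rot[0] = tnqss$
  rot[1] = nqss$t
  rot[2] = qss$tn
  rot[3] = ss$tnq
  rot[4] = s$tnqs
  rot[5] = $tnqss
Sorted (with $ < everything):
  sorted[0] = $tnqss
  sorted[1] = nqss$t
  sorted[2] = qss$tn
  sorted[3] = s$tnqs
  sorted[4] = ss$tnq
  sorted[5] = tnqss$
sorted[3] = s$tnqs

Answer: s$tnqs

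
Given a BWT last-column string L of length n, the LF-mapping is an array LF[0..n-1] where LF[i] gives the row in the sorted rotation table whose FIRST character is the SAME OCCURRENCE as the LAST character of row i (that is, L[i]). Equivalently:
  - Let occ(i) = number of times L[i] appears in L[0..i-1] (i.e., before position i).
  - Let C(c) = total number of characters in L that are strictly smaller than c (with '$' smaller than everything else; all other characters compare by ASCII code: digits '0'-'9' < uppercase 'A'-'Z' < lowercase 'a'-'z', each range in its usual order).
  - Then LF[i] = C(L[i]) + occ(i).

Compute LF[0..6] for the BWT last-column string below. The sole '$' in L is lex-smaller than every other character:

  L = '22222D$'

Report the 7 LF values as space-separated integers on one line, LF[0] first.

Answer: 1 2 3 4 5 6 0

Derivation:
Char counts: '$':1, '2':5, 'D':1
C (first-col start): C('$')=0, C('2')=1, C('D')=6
L[0]='2': occ=0, LF[0]=C('2')+0=1+0=1
L[1]='2': occ=1, LF[1]=C('2')+1=1+1=2
L[2]='2': occ=2, LF[2]=C('2')+2=1+2=3
L[3]='2': occ=3, LF[3]=C('2')+3=1+3=4
L[4]='2': occ=4, LF[4]=C('2')+4=1+4=5
L[5]='D': occ=0, LF[5]=C('D')+0=6+0=6
L[6]='$': occ=0, LF[6]=C('$')+0=0+0=0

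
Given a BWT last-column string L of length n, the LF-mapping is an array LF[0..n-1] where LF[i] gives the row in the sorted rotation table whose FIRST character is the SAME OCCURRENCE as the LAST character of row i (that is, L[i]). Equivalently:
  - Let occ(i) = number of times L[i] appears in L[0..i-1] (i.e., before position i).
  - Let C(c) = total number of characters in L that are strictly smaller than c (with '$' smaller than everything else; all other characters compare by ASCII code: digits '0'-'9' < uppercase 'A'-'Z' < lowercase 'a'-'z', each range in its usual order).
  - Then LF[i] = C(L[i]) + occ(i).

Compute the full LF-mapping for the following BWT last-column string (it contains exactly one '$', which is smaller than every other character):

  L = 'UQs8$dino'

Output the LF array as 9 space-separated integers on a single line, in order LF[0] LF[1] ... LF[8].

Char counts: '$':1, '8':1, 'Q':1, 'U':1, 'd':1, 'i':1, 'n':1, 'o':1, 's':1
C (first-col start): C('$')=0, C('8')=1, C('Q')=2, C('U')=3, C('d')=4, C('i')=5, C('n')=6, C('o')=7, C('s')=8
L[0]='U': occ=0, LF[0]=C('U')+0=3+0=3
L[1]='Q': occ=0, LF[1]=C('Q')+0=2+0=2
L[2]='s': occ=0, LF[2]=C('s')+0=8+0=8
L[3]='8': occ=0, LF[3]=C('8')+0=1+0=1
L[4]='$': occ=0, LF[4]=C('$')+0=0+0=0
L[5]='d': occ=0, LF[5]=C('d')+0=4+0=4
L[6]='i': occ=0, LF[6]=C('i')+0=5+0=5
L[7]='n': occ=0, LF[7]=C('n')+0=6+0=6
L[8]='o': occ=0, LF[8]=C('o')+0=7+0=7

Answer: 3 2 8 1 0 4 5 6 7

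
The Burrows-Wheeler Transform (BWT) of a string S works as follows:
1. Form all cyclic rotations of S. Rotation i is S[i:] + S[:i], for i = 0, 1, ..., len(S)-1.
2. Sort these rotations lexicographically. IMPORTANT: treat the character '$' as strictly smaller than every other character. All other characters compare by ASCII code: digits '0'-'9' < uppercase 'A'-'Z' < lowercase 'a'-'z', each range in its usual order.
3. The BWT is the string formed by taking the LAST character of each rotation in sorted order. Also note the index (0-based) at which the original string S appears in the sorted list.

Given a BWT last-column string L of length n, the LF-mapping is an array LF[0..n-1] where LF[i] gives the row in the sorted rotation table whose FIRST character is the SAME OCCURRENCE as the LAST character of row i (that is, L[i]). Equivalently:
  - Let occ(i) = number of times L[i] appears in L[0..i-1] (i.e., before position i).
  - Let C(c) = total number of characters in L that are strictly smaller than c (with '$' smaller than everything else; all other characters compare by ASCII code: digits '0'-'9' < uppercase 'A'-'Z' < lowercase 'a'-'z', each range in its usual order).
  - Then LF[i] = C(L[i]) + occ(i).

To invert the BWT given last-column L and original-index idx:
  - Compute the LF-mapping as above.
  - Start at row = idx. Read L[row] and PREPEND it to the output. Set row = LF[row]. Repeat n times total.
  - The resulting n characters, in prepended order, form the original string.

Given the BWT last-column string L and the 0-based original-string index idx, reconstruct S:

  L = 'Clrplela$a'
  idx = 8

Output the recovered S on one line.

LF mapping: 1 5 9 8 6 4 7 2 0 3
Walk LF starting at row 8, prepending L[row]:
  step 1: row=8, L[8]='$', prepend. Next row=LF[8]=0
  step 2: row=0, L[0]='C', prepend. Next row=LF[0]=1
  step 3: row=1, L[1]='l', prepend. Next row=LF[1]=5
  step 4: row=5, L[5]='e', prepend. Next row=LF[5]=4
  step 5: row=4, L[4]='l', prepend. Next row=LF[4]=6
  step 6: row=6, L[6]='l', prepend. Next row=LF[6]=7
  step 7: row=7, L[7]='a', prepend. Next row=LF[7]=2
  step 8: row=2, L[2]='r', prepend. Next row=LF[2]=9
  step 9: row=9, L[9]='a', prepend. Next row=LF[9]=3
  step 10: row=3, L[3]='p', prepend. Next row=LF[3]=8
Reversed output: parallelC$

Answer: parallelC$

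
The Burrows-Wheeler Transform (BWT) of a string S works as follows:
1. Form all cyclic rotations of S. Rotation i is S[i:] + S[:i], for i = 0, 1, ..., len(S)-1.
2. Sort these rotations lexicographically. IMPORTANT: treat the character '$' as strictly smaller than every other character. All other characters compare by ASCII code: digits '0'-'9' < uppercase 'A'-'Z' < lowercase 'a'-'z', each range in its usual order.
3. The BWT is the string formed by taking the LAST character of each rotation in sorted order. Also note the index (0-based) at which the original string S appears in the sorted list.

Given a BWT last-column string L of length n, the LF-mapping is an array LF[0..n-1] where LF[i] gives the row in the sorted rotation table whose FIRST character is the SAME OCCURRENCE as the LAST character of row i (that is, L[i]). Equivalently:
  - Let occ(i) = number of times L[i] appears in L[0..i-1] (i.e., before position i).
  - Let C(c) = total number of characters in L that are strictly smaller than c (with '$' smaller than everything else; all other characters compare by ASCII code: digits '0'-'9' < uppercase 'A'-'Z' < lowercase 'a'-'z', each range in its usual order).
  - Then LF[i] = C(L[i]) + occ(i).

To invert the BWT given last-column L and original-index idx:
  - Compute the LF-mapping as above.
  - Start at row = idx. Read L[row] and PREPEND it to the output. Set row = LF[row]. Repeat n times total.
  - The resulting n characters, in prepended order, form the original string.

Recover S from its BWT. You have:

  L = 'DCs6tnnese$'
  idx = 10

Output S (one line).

LF mapping: 3 2 8 1 10 6 7 4 9 5 0
Walk LF starting at row 10, prepending L[row]:
  step 1: row=10, L[10]='$', prepend. Next row=LF[10]=0
  step 2: row=0, L[0]='D', prepend. Next row=LF[0]=3
  step 3: row=3, L[3]='6', prepend. Next row=LF[3]=1
  step 4: row=1, L[1]='C', prepend. Next row=LF[1]=2
  step 5: row=2, L[2]='s', prepend. Next row=LF[2]=8
  step 6: row=8, L[8]='s', prepend. Next row=LF[8]=9
  step 7: row=9, L[9]='e', prepend. Next row=LF[9]=5
  step 8: row=5, L[5]='n', prepend. Next row=LF[5]=6
  step 9: row=6, L[6]='n', prepend. Next row=LF[6]=7
  step 10: row=7, L[7]='e', prepend. Next row=LF[7]=4
  step 11: row=4, L[4]='t', prepend. Next row=LF[4]=10
Reversed output: tennessC6D$

Answer: tennessC6D$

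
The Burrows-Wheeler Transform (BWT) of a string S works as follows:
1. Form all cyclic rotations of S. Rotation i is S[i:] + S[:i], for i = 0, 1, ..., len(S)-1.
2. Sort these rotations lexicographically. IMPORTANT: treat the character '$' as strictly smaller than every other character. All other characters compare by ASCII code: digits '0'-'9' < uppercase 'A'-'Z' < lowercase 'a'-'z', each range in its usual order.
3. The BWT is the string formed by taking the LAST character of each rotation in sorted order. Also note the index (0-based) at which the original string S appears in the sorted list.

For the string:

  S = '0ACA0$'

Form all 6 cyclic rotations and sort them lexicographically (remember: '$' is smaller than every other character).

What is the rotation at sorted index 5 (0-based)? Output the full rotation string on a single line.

Answer: CA0$0A

Derivation:
All 6 rotations (rotation i = S[i:]+S[:i]):
  rot[0] = 0ACA0$
  rot[1] = ACA0$0
  rot[2] = CA0$0A
  rot[3] = A0$0AC
  rot[4] = 0$0ACA
  rot[5] = $0ACA0
Sorted (with $ < everything):
  sorted[0] = $0ACA0
  sorted[1] = 0$0ACA
  sorted[2] = 0ACA0$
  sorted[3] = A0$0AC
  sorted[4] = ACA0$0
  sorted[5] = CA0$0A
sorted[5] = CA0$0A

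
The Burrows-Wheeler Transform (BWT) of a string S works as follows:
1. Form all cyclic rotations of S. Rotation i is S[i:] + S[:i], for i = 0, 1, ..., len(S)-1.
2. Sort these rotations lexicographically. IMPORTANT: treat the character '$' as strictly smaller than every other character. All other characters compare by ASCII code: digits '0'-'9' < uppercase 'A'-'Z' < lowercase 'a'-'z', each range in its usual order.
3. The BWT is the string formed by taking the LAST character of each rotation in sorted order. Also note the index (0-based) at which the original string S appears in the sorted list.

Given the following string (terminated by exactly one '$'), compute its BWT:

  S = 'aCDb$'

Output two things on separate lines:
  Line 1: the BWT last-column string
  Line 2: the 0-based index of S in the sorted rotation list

All 5 rotations (rotation i = S[i:]+S[:i]):
  rot[0] = aCDb$
  rot[1] = CDb$a
  rot[2] = Db$aC
  rot[3] = b$aCD
  rot[4] = $aCDb
Sorted (with $ < everything):
  sorted[0] = $aCDb  (last char: 'b')
  sorted[1] = CDb$a  (last char: 'a')
  sorted[2] = Db$aC  (last char: 'C')
  sorted[3] = aCDb$  (last char: '$')
  sorted[4] = b$aCD  (last char: 'D')
Last column: baC$D
Original string S is at sorted index 3

Answer: baC$D
3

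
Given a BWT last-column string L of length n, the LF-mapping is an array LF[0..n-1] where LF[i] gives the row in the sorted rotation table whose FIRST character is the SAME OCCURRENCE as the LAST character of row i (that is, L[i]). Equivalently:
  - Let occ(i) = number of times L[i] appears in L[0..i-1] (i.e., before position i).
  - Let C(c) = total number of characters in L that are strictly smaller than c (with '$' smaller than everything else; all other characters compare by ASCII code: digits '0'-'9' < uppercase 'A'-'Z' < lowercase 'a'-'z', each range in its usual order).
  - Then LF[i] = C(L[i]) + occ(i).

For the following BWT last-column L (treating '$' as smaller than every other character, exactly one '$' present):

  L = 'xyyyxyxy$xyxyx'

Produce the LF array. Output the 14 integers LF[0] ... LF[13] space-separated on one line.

Answer: 1 7 8 9 2 10 3 11 0 4 12 5 13 6

Derivation:
Char counts: '$':1, 'x':6, 'y':7
C (first-col start): C('$')=0, C('x')=1, C('y')=7
L[0]='x': occ=0, LF[0]=C('x')+0=1+0=1
L[1]='y': occ=0, LF[1]=C('y')+0=7+0=7
L[2]='y': occ=1, LF[2]=C('y')+1=7+1=8
L[3]='y': occ=2, LF[3]=C('y')+2=7+2=9
L[4]='x': occ=1, LF[4]=C('x')+1=1+1=2
L[5]='y': occ=3, LF[5]=C('y')+3=7+3=10
L[6]='x': occ=2, LF[6]=C('x')+2=1+2=3
L[7]='y': occ=4, LF[7]=C('y')+4=7+4=11
L[8]='$': occ=0, LF[8]=C('$')+0=0+0=0
L[9]='x': occ=3, LF[9]=C('x')+3=1+3=4
L[10]='y': occ=5, LF[10]=C('y')+5=7+5=12
L[11]='x': occ=4, LF[11]=C('x')+4=1+4=5
L[12]='y': occ=6, LF[12]=C('y')+6=7+6=13
L[13]='x': occ=5, LF[13]=C('x')+5=1+5=6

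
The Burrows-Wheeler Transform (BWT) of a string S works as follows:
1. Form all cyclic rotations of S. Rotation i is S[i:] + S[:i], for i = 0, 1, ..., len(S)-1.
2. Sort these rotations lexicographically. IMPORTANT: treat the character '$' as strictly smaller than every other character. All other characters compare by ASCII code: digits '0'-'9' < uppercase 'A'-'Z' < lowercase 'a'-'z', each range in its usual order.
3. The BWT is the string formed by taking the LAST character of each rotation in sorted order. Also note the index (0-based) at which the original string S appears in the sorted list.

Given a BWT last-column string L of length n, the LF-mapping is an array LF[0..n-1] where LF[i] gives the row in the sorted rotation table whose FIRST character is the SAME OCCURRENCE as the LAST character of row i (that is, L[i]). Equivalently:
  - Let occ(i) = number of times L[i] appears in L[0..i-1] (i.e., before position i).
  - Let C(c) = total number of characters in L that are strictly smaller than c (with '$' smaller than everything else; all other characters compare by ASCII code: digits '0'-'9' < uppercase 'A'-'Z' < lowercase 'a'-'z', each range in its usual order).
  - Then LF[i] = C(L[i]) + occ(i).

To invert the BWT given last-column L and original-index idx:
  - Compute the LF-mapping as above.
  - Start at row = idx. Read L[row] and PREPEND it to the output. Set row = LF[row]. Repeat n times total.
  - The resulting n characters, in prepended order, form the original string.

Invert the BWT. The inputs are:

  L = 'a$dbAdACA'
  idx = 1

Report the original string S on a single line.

LF mapping: 5 0 7 6 1 8 2 4 3
Walk LF starting at row 1, prepending L[row]:
  step 1: row=1, L[1]='$', prepend. Next row=LF[1]=0
  step 2: row=0, L[0]='a', prepend. Next row=LF[0]=5
  step 3: row=5, L[5]='d', prepend. Next row=LF[5]=8
  step 4: row=8, L[8]='A', prepend. Next row=LF[8]=3
  step 5: row=3, L[3]='b', prepend. Next row=LF[3]=6
  step 6: row=6, L[6]='A', prepend. Next row=LF[6]=2
  step 7: row=2, L[2]='d', prepend. Next row=LF[2]=7
  step 8: row=7, L[7]='C', prepend. Next row=LF[7]=4
  step 9: row=4, L[4]='A', prepend. Next row=LF[4]=1
Reversed output: ACdAbAda$

Answer: ACdAbAda$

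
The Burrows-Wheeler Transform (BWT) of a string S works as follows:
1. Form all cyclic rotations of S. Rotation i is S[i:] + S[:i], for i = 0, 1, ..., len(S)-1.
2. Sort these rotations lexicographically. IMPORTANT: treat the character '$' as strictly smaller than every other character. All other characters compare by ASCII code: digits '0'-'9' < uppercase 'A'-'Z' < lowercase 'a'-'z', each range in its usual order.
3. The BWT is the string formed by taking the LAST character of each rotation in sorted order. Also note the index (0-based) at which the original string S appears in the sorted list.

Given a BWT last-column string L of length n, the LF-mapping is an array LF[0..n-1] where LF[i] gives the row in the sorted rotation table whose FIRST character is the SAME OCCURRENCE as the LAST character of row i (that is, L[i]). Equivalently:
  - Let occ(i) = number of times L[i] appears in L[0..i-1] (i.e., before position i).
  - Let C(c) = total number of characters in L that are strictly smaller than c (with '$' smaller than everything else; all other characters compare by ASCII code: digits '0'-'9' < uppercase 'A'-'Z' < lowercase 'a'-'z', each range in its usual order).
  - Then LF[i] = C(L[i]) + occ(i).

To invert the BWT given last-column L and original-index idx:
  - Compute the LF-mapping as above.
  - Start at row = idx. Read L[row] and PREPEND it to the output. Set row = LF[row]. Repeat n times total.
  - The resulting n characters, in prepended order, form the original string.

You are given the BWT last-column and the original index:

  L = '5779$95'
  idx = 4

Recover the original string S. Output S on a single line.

Answer: 759975$

Derivation:
LF mapping: 1 3 4 5 0 6 2
Walk LF starting at row 4, prepending L[row]:
  step 1: row=4, L[4]='$', prepend. Next row=LF[4]=0
  step 2: row=0, L[0]='5', prepend. Next row=LF[0]=1
  step 3: row=1, L[1]='7', prepend. Next row=LF[1]=3
  step 4: row=3, L[3]='9', prepend. Next row=LF[3]=5
  step 5: row=5, L[5]='9', prepend. Next row=LF[5]=6
  step 6: row=6, L[6]='5', prepend. Next row=LF[6]=2
  step 7: row=2, L[2]='7', prepend. Next row=LF[2]=4
Reversed output: 759975$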